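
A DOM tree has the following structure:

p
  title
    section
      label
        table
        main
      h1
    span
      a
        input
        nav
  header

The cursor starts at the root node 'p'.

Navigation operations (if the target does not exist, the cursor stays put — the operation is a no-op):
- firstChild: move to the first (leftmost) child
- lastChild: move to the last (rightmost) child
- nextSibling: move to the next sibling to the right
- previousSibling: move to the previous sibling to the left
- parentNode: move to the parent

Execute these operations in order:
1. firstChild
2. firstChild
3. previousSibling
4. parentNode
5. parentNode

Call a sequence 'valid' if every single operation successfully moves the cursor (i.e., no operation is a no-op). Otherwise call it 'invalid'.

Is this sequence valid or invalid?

Answer: invalid

Derivation:
After 1 (firstChild): title
After 2 (firstChild): section
After 3 (previousSibling): section (no-op, stayed)
After 4 (parentNode): title
After 5 (parentNode): p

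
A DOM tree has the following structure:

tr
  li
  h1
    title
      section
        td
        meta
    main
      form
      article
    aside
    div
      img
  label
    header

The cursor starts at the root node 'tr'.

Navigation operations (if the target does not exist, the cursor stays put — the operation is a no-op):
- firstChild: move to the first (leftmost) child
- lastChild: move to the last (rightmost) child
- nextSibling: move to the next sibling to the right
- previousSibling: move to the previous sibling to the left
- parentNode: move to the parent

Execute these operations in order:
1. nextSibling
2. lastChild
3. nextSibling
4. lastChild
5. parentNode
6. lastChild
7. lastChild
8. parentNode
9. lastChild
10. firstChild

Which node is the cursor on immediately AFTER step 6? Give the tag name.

Answer: header

Derivation:
After 1 (nextSibling): tr (no-op, stayed)
After 2 (lastChild): label
After 3 (nextSibling): label (no-op, stayed)
After 4 (lastChild): header
After 5 (parentNode): label
After 6 (lastChild): header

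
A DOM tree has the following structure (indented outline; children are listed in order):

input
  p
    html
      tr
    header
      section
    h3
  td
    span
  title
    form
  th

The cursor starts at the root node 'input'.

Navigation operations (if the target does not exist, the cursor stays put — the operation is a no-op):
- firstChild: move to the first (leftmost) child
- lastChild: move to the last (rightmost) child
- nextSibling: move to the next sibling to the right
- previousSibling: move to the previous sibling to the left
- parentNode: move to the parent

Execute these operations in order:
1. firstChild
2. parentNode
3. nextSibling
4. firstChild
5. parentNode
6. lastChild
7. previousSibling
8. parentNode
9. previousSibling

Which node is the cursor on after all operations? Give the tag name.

After 1 (firstChild): p
After 2 (parentNode): input
After 3 (nextSibling): input (no-op, stayed)
After 4 (firstChild): p
After 5 (parentNode): input
After 6 (lastChild): th
After 7 (previousSibling): title
After 8 (parentNode): input
After 9 (previousSibling): input (no-op, stayed)

Answer: input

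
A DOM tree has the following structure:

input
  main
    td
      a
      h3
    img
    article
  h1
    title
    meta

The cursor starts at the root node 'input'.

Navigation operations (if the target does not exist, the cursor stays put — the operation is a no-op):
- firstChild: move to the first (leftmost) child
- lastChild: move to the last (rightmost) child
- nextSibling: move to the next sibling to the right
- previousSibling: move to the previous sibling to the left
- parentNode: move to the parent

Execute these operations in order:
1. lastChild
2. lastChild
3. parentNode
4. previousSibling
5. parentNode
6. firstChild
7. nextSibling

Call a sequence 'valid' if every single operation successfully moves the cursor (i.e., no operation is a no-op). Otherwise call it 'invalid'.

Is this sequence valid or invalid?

Answer: valid

Derivation:
After 1 (lastChild): h1
After 2 (lastChild): meta
After 3 (parentNode): h1
After 4 (previousSibling): main
After 5 (parentNode): input
After 6 (firstChild): main
After 7 (nextSibling): h1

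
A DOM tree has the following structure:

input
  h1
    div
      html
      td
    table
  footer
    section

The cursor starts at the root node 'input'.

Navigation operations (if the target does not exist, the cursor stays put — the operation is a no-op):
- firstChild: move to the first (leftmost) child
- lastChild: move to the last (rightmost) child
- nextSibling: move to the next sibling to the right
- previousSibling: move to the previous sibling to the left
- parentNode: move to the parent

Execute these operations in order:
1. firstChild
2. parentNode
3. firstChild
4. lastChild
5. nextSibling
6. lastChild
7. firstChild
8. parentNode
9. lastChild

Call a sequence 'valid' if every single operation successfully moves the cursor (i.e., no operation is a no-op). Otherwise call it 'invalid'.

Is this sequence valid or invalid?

After 1 (firstChild): h1
After 2 (parentNode): input
After 3 (firstChild): h1
After 4 (lastChild): table
After 5 (nextSibling): table (no-op, stayed)
After 6 (lastChild): table (no-op, stayed)
After 7 (firstChild): table (no-op, stayed)
After 8 (parentNode): h1
After 9 (lastChild): table

Answer: invalid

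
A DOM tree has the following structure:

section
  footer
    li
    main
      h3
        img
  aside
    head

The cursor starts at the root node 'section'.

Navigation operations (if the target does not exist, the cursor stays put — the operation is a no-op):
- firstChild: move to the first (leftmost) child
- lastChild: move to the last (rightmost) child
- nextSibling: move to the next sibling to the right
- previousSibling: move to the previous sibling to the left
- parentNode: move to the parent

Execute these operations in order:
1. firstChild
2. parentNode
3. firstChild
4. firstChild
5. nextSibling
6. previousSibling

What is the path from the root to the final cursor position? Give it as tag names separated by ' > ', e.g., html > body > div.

Answer: section > footer > li

Derivation:
After 1 (firstChild): footer
After 2 (parentNode): section
After 3 (firstChild): footer
After 4 (firstChild): li
After 5 (nextSibling): main
After 6 (previousSibling): li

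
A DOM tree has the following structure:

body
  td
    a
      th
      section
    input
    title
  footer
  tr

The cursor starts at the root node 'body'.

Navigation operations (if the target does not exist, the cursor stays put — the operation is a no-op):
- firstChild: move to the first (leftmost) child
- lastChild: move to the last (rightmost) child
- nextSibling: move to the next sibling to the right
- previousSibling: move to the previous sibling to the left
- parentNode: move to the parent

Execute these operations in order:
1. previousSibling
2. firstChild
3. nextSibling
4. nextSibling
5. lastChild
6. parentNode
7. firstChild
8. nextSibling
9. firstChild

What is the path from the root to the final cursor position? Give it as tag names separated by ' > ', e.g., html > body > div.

After 1 (previousSibling): body (no-op, stayed)
After 2 (firstChild): td
After 3 (nextSibling): footer
After 4 (nextSibling): tr
After 5 (lastChild): tr (no-op, stayed)
After 6 (parentNode): body
After 7 (firstChild): td
After 8 (nextSibling): footer
After 9 (firstChild): footer (no-op, stayed)

Answer: body > footer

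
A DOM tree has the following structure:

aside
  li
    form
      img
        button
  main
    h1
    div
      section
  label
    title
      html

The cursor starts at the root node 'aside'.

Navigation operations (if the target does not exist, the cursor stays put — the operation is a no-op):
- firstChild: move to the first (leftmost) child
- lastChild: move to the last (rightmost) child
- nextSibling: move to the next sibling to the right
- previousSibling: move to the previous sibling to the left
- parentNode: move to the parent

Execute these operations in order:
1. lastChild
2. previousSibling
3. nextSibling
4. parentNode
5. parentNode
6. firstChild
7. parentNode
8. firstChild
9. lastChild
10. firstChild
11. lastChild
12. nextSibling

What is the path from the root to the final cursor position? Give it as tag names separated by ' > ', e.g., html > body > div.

Answer: aside > li > form > img > button

Derivation:
After 1 (lastChild): label
After 2 (previousSibling): main
After 3 (nextSibling): label
After 4 (parentNode): aside
After 5 (parentNode): aside (no-op, stayed)
After 6 (firstChild): li
After 7 (parentNode): aside
After 8 (firstChild): li
After 9 (lastChild): form
After 10 (firstChild): img
After 11 (lastChild): button
After 12 (nextSibling): button (no-op, stayed)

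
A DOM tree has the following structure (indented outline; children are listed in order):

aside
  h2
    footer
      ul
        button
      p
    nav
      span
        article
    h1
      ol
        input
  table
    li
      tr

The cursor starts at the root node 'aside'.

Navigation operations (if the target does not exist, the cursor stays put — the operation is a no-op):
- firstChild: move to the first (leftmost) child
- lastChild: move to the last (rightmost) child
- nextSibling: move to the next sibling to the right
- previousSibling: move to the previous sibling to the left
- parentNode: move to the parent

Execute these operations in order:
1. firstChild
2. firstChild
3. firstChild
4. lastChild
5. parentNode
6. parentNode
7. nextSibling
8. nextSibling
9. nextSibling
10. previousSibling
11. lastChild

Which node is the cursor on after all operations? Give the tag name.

Answer: span

Derivation:
After 1 (firstChild): h2
After 2 (firstChild): footer
After 3 (firstChild): ul
After 4 (lastChild): button
After 5 (parentNode): ul
After 6 (parentNode): footer
After 7 (nextSibling): nav
After 8 (nextSibling): h1
After 9 (nextSibling): h1 (no-op, stayed)
After 10 (previousSibling): nav
After 11 (lastChild): span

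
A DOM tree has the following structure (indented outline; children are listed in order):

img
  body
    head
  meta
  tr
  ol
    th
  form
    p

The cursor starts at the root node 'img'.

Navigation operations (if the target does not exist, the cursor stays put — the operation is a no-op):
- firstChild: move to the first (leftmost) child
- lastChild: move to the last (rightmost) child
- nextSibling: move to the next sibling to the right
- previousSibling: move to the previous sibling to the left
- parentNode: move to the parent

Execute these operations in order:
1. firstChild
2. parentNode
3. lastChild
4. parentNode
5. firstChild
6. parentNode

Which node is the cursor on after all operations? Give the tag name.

Answer: img

Derivation:
After 1 (firstChild): body
After 2 (parentNode): img
After 3 (lastChild): form
After 4 (parentNode): img
After 5 (firstChild): body
After 6 (parentNode): img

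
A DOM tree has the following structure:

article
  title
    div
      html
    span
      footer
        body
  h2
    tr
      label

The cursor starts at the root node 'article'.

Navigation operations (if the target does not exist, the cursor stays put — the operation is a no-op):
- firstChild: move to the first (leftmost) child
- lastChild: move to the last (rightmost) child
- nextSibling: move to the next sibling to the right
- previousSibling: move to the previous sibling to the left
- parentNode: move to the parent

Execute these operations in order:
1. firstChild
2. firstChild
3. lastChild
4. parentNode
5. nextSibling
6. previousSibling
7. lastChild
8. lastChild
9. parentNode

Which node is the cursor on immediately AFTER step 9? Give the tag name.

After 1 (firstChild): title
After 2 (firstChild): div
After 3 (lastChild): html
After 4 (parentNode): div
After 5 (nextSibling): span
After 6 (previousSibling): div
After 7 (lastChild): html
After 8 (lastChild): html (no-op, stayed)
After 9 (parentNode): div

Answer: div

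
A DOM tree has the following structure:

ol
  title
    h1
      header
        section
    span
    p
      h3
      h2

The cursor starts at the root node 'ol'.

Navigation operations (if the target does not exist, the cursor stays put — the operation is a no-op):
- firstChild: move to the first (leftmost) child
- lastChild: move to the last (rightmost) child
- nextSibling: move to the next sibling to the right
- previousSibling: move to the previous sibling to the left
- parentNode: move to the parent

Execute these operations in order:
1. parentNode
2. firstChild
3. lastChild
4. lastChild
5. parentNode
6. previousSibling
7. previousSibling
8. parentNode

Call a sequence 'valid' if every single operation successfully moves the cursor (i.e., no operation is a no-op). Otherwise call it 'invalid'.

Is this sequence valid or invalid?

Answer: invalid

Derivation:
After 1 (parentNode): ol (no-op, stayed)
After 2 (firstChild): title
After 3 (lastChild): p
After 4 (lastChild): h2
After 5 (parentNode): p
After 6 (previousSibling): span
After 7 (previousSibling): h1
After 8 (parentNode): title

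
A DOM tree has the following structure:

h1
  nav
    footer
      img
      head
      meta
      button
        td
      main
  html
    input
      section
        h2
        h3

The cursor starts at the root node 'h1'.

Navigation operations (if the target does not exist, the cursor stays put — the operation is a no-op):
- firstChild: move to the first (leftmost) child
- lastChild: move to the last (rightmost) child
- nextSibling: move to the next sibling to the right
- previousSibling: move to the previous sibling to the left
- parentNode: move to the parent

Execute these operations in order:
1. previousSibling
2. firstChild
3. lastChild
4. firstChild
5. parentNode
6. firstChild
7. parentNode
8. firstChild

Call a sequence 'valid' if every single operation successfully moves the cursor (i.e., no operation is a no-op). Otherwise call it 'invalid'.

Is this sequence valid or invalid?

After 1 (previousSibling): h1 (no-op, stayed)
After 2 (firstChild): nav
After 3 (lastChild): footer
After 4 (firstChild): img
After 5 (parentNode): footer
After 6 (firstChild): img
After 7 (parentNode): footer
After 8 (firstChild): img

Answer: invalid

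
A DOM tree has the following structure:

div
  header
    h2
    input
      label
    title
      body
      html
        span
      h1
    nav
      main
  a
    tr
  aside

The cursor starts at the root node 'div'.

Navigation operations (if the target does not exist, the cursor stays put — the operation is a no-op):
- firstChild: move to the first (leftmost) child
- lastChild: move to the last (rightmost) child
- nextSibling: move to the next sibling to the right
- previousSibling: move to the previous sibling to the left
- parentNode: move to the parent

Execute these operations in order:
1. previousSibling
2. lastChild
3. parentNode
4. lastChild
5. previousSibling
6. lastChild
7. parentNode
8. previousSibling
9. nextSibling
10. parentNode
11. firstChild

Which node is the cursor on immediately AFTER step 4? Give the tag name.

After 1 (previousSibling): div (no-op, stayed)
After 2 (lastChild): aside
After 3 (parentNode): div
After 4 (lastChild): aside

Answer: aside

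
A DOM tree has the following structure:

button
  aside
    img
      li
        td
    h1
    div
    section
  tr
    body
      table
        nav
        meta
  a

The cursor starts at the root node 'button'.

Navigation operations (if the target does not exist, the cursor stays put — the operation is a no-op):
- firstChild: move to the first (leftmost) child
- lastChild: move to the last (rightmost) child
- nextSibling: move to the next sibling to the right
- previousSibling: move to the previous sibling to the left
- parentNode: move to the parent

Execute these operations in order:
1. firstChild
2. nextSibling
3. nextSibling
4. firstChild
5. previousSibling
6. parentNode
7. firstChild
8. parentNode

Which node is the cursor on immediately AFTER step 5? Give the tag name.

After 1 (firstChild): aside
After 2 (nextSibling): tr
After 3 (nextSibling): a
After 4 (firstChild): a (no-op, stayed)
After 5 (previousSibling): tr

Answer: tr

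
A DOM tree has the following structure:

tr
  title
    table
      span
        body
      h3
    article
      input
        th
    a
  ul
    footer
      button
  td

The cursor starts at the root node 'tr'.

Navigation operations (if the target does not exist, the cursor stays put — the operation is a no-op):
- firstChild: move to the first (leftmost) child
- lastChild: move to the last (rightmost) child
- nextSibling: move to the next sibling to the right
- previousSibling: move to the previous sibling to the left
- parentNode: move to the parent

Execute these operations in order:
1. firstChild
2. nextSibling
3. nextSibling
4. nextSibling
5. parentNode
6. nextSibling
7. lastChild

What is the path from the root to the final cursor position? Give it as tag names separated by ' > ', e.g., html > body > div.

After 1 (firstChild): title
After 2 (nextSibling): ul
After 3 (nextSibling): td
After 4 (nextSibling): td (no-op, stayed)
After 5 (parentNode): tr
After 6 (nextSibling): tr (no-op, stayed)
After 7 (lastChild): td

Answer: tr > td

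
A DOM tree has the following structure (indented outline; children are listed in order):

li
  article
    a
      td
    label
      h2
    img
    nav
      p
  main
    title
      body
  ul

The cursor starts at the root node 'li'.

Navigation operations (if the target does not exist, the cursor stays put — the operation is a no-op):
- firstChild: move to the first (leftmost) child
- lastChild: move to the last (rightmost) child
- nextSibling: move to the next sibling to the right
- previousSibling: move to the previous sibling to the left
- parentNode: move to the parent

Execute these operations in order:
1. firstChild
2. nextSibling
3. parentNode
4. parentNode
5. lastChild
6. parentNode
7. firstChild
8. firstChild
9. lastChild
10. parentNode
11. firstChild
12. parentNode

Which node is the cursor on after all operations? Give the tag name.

Answer: a

Derivation:
After 1 (firstChild): article
After 2 (nextSibling): main
After 3 (parentNode): li
After 4 (parentNode): li (no-op, stayed)
After 5 (lastChild): ul
After 6 (parentNode): li
After 7 (firstChild): article
After 8 (firstChild): a
After 9 (lastChild): td
After 10 (parentNode): a
After 11 (firstChild): td
After 12 (parentNode): a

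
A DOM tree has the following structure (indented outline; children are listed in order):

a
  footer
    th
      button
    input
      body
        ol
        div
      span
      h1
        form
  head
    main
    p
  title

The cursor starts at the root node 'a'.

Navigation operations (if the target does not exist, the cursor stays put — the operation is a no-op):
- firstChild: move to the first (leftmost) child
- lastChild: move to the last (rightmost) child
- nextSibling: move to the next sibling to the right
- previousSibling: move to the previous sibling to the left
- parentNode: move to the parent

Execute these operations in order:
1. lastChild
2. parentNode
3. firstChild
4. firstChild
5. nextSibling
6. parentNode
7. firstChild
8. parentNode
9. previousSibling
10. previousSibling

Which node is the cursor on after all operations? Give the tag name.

Answer: footer

Derivation:
After 1 (lastChild): title
After 2 (parentNode): a
After 3 (firstChild): footer
After 4 (firstChild): th
After 5 (nextSibling): input
After 6 (parentNode): footer
After 7 (firstChild): th
After 8 (parentNode): footer
After 9 (previousSibling): footer (no-op, stayed)
After 10 (previousSibling): footer (no-op, stayed)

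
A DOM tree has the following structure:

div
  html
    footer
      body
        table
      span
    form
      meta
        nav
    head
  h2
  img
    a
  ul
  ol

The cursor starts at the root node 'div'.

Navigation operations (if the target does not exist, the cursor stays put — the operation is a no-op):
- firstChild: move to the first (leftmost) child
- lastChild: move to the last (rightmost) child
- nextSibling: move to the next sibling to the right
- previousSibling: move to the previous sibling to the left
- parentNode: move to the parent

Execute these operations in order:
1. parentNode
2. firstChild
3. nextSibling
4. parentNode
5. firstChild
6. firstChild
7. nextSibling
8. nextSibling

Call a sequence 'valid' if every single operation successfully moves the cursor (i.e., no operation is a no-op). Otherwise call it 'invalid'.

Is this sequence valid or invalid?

Answer: invalid

Derivation:
After 1 (parentNode): div (no-op, stayed)
After 2 (firstChild): html
After 3 (nextSibling): h2
After 4 (parentNode): div
After 5 (firstChild): html
After 6 (firstChild): footer
After 7 (nextSibling): form
After 8 (nextSibling): head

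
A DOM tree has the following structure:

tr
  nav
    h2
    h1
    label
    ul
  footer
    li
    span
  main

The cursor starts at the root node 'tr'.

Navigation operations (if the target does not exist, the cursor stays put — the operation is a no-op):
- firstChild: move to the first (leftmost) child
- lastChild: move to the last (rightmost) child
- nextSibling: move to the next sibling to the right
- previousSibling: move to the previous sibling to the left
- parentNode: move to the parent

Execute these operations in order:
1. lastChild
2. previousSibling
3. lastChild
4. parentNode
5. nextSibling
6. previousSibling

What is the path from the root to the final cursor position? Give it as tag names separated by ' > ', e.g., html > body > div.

Answer: tr > footer

Derivation:
After 1 (lastChild): main
After 2 (previousSibling): footer
After 3 (lastChild): span
After 4 (parentNode): footer
After 5 (nextSibling): main
After 6 (previousSibling): footer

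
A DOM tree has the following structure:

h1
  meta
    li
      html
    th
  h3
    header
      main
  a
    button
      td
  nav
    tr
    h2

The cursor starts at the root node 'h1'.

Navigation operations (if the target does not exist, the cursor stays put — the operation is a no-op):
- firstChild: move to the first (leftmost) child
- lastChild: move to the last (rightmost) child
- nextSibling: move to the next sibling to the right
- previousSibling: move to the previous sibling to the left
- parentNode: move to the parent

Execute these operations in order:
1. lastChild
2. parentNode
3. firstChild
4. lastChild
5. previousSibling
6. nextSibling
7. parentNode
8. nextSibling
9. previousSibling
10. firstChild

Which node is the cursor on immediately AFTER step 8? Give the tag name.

After 1 (lastChild): nav
After 2 (parentNode): h1
After 3 (firstChild): meta
After 4 (lastChild): th
After 5 (previousSibling): li
After 6 (nextSibling): th
After 7 (parentNode): meta
After 8 (nextSibling): h3

Answer: h3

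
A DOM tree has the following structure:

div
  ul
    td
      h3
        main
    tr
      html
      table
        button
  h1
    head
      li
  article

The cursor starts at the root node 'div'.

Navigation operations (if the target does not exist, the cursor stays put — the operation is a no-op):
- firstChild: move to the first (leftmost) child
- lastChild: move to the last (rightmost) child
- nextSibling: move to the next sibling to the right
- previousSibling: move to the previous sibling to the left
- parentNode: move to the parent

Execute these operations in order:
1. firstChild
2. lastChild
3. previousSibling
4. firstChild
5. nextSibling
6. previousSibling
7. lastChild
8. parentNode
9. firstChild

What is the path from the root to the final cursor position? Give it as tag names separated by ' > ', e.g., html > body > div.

Answer: div > ul > td > h3 > main

Derivation:
After 1 (firstChild): ul
After 2 (lastChild): tr
After 3 (previousSibling): td
After 4 (firstChild): h3
After 5 (nextSibling): h3 (no-op, stayed)
After 6 (previousSibling): h3 (no-op, stayed)
After 7 (lastChild): main
After 8 (parentNode): h3
After 9 (firstChild): main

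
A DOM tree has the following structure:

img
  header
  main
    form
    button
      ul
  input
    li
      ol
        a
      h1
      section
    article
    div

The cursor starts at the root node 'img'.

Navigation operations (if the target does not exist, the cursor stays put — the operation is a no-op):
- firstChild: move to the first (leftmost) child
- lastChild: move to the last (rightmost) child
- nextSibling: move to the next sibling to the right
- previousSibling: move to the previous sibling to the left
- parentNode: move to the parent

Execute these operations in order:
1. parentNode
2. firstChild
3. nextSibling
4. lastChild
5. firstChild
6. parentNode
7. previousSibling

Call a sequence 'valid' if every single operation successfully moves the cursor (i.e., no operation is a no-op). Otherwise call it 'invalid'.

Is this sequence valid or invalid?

After 1 (parentNode): img (no-op, stayed)
After 2 (firstChild): header
After 3 (nextSibling): main
After 4 (lastChild): button
After 5 (firstChild): ul
After 6 (parentNode): button
After 7 (previousSibling): form

Answer: invalid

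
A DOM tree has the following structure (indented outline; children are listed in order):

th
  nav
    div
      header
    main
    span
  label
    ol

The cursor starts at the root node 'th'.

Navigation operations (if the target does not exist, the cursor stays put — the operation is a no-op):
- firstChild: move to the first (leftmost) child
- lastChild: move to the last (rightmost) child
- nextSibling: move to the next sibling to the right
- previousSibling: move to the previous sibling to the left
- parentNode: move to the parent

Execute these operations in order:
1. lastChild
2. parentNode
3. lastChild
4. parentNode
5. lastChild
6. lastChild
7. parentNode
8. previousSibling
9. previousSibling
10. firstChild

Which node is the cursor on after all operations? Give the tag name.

Answer: div

Derivation:
After 1 (lastChild): label
After 2 (parentNode): th
After 3 (lastChild): label
After 4 (parentNode): th
After 5 (lastChild): label
After 6 (lastChild): ol
After 7 (parentNode): label
After 8 (previousSibling): nav
After 9 (previousSibling): nav (no-op, stayed)
After 10 (firstChild): div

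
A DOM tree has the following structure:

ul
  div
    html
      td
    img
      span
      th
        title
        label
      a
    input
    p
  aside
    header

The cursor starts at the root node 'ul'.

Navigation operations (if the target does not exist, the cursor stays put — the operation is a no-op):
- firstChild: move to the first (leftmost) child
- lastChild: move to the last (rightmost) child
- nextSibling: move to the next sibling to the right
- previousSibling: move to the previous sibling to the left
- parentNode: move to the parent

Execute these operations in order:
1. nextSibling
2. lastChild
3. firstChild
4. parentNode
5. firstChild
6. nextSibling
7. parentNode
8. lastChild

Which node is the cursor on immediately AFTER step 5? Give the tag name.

After 1 (nextSibling): ul (no-op, stayed)
After 2 (lastChild): aside
After 3 (firstChild): header
After 4 (parentNode): aside
After 5 (firstChild): header

Answer: header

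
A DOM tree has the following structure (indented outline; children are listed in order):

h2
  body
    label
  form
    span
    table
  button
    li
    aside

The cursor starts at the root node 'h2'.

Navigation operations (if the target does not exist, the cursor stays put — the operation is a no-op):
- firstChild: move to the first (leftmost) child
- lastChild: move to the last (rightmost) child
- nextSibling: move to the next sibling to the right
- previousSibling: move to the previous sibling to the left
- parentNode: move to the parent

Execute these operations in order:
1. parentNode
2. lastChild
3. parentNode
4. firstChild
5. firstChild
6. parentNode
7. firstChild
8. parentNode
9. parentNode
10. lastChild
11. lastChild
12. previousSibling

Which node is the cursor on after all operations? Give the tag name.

Answer: li

Derivation:
After 1 (parentNode): h2 (no-op, stayed)
After 2 (lastChild): button
After 3 (parentNode): h2
After 4 (firstChild): body
After 5 (firstChild): label
After 6 (parentNode): body
After 7 (firstChild): label
After 8 (parentNode): body
After 9 (parentNode): h2
After 10 (lastChild): button
After 11 (lastChild): aside
After 12 (previousSibling): li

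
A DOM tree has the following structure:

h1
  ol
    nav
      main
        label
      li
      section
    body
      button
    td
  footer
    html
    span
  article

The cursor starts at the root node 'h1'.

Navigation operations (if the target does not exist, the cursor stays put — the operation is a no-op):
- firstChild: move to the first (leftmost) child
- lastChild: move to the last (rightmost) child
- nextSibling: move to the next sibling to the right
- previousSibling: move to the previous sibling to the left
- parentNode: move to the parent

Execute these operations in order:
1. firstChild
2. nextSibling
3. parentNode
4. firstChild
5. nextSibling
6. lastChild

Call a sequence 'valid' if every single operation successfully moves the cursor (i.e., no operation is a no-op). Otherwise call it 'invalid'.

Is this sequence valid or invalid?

After 1 (firstChild): ol
After 2 (nextSibling): footer
After 3 (parentNode): h1
After 4 (firstChild): ol
After 5 (nextSibling): footer
After 6 (lastChild): span

Answer: valid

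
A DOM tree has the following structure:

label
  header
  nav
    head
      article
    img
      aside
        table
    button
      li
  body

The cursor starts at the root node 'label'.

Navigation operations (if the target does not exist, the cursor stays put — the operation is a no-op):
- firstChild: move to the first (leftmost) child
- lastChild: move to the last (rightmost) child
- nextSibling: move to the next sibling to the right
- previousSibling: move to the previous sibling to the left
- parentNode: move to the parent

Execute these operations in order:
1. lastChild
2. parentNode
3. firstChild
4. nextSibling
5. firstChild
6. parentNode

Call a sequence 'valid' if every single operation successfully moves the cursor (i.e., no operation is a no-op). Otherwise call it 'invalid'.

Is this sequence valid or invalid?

After 1 (lastChild): body
After 2 (parentNode): label
After 3 (firstChild): header
After 4 (nextSibling): nav
After 5 (firstChild): head
After 6 (parentNode): nav

Answer: valid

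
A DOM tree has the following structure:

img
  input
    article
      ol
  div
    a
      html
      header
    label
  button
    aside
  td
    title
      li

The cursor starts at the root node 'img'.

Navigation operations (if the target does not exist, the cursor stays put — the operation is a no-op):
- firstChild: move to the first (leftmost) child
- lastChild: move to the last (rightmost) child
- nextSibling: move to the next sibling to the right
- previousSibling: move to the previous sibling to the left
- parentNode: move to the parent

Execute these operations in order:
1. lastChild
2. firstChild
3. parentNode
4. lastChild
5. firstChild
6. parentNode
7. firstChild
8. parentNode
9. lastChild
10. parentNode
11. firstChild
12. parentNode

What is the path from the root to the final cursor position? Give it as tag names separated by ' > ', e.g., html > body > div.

After 1 (lastChild): td
After 2 (firstChild): title
After 3 (parentNode): td
After 4 (lastChild): title
After 5 (firstChild): li
After 6 (parentNode): title
After 7 (firstChild): li
After 8 (parentNode): title
After 9 (lastChild): li
After 10 (parentNode): title
After 11 (firstChild): li
After 12 (parentNode): title

Answer: img > td > title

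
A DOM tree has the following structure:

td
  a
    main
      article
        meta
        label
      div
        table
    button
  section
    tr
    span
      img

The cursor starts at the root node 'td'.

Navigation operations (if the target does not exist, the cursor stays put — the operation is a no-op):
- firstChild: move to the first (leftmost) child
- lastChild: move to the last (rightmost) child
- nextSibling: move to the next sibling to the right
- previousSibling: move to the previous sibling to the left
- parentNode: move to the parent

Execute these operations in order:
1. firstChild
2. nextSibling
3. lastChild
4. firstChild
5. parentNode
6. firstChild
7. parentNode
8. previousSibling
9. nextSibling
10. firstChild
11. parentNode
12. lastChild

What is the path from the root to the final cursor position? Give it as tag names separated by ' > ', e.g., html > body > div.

After 1 (firstChild): a
After 2 (nextSibling): section
After 3 (lastChild): span
After 4 (firstChild): img
After 5 (parentNode): span
After 6 (firstChild): img
After 7 (parentNode): span
After 8 (previousSibling): tr
After 9 (nextSibling): span
After 10 (firstChild): img
After 11 (parentNode): span
After 12 (lastChild): img

Answer: td > section > span > img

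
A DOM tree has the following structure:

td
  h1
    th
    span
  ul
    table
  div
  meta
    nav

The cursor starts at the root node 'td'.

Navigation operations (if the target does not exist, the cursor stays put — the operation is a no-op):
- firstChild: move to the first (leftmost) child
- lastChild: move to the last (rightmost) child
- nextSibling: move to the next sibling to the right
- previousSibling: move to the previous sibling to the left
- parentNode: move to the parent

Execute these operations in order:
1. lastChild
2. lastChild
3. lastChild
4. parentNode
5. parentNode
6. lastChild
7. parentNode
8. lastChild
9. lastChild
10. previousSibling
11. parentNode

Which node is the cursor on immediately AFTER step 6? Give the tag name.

Answer: meta

Derivation:
After 1 (lastChild): meta
After 2 (lastChild): nav
After 3 (lastChild): nav (no-op, stayed)
After 4 (parentNode): meta
After 5 (parentNode): td
After 6 (lastChild): meta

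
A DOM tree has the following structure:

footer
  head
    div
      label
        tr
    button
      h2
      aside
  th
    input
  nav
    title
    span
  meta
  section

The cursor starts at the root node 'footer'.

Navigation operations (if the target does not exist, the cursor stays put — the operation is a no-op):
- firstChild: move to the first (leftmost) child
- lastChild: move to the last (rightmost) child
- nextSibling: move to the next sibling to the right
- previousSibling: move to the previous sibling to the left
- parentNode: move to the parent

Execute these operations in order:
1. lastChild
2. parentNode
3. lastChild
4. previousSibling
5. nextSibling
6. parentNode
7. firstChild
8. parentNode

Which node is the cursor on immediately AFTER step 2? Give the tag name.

After 1 (lastChild): section
After 2 (parentNode): footer

Answer: footer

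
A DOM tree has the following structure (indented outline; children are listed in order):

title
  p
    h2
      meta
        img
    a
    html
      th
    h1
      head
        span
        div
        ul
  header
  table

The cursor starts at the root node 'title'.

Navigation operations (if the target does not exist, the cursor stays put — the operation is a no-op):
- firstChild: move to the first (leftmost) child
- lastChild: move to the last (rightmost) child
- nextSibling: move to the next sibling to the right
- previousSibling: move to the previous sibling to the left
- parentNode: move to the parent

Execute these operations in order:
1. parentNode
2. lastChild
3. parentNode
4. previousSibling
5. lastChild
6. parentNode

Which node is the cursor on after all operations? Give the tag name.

Answer: title

Derivation:
After 1 (parentNode): title (no-op, stayed)
After 2 (lastChild): table
After 3 (parentNode): title
After 4 (previousSibling): title (no-op, stayed)
After 5 (lastChild): table
After 6 (parentNode): title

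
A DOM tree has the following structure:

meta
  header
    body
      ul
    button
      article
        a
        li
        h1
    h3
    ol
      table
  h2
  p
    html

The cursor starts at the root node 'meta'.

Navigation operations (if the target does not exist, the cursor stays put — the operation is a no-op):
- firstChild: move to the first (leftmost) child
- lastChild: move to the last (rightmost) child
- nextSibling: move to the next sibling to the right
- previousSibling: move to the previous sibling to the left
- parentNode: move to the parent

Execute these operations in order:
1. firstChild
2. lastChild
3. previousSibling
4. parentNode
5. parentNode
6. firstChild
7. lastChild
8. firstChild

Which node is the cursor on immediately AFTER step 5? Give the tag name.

After 1 (firstChild): header
After 2 (lastChild): ol
After 3 (previousSibling): h3
After 4 (parentNode): header
After 5 (parentNode): meta

Answer: meta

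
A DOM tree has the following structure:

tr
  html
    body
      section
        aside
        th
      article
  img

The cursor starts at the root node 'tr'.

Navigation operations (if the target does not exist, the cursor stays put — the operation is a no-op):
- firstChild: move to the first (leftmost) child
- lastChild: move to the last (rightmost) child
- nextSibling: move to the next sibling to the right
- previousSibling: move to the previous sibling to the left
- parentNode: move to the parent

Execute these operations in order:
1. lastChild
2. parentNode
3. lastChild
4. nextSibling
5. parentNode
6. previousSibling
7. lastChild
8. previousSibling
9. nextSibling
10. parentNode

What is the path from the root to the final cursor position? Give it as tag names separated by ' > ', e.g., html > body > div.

After 1 (lastChild): img
After 2 (parentNode): tr
After 3 (lastChild): img
After 4 (nextSibling): img (no-op, stayed)
After 5 (parentNode): tr
After 6 (previousSibling): tr (no-op, stayed)
After 7 (lastChild): img
After 8 (previousSibling): html
After 9 (nextSibling): img
After 10 (parentNode): tr

Answer: tr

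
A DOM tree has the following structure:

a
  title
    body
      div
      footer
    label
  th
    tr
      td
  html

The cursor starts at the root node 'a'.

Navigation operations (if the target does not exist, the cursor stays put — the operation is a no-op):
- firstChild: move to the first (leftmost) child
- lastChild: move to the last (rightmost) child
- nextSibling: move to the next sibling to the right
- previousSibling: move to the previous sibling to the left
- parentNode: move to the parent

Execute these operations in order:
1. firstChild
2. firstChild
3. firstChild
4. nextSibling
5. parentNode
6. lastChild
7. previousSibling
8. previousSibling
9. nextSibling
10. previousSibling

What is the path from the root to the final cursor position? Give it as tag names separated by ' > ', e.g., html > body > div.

After 1 (firstChild): title
After 2 (firstChild): body
After 3 (firstChild): div
After 4 (nextSibling): footer
After 5 (parentNode): body
After 6 (lastChild): footer
After 7 (previousSibling): div
After 8 (previousSibling): div (no-op, stayed)
After 9 (nextSibling): footer
After 10 (previousSibling): div

Answer: a > title > body > div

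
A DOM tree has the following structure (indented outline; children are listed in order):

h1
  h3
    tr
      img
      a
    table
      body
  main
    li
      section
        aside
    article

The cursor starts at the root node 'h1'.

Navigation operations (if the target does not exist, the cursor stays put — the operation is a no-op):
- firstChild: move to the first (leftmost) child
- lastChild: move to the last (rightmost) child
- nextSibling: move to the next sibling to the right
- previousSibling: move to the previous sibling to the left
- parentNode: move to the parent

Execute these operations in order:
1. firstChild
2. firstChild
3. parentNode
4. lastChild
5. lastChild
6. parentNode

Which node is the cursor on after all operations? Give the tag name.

After 1 (firstChild): h3
After 2 (firstChild): tr
After 3 (parentNode): h3
After 4 (lastChild): table
After 5 (lastChild): body
After 6 (parentNode): table

Answer: table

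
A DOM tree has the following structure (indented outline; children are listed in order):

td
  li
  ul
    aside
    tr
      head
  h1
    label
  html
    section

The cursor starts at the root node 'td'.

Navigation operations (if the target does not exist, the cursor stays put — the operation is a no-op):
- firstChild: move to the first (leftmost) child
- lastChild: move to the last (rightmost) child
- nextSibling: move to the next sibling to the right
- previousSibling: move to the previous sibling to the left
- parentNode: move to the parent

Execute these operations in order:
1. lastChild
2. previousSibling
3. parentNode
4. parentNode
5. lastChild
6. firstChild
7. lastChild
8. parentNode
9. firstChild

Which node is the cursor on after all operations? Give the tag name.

After 1 (lastChild): html
After 2 (previousSibling): h1
After 3 (parentNode): td
After 4 (parentNode): td (no-op, stayed)
After 5 (lastChild): html
After 6 (firstChild): section
After 7 (lastChild): section (no-op, stayed)
After 8 (parentNode): html
After 9 (firstChild): section

Answer: section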